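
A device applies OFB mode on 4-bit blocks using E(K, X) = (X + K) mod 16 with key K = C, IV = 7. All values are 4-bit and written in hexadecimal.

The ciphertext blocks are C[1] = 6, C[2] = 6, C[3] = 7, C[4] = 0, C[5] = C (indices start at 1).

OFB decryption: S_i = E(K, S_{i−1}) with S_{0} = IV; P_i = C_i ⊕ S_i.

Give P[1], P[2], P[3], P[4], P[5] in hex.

P[1]: S = E(K, 7) = 3; 6 ⊕ 3 = 5.
P[2]: S = E(K, 3) = F; 6 ⊕ F = 9.
P[3]: S = E(K, F) = B; 7 ⊕ B = C.
P[4]: S = E(K, B) = 7; 0 ⊕ 7 = 7.
P[5]: S = E(K, 7) = 3; C ⊕ 3 = F.

P[1] = 5, P[2] = 9, P[3] = C, P[4] = 7, P[5] = F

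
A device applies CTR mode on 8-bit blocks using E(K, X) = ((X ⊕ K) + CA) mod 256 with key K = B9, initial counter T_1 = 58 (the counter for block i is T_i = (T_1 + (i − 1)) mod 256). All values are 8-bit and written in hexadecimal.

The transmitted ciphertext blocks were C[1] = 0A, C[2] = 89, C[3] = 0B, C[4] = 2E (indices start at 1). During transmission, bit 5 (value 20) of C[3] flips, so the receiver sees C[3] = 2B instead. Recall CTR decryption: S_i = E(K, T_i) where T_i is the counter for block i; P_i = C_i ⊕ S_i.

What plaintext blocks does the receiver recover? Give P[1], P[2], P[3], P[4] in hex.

Only C[3] changed, to 2B. In CTR, a change in C_i flips the same bit in P_i only; the keystream is unaffected. Decrypting the received ciphertext:
P[1]: T = 58, S = E(K, T) = AB; 0A ⊕ AB = A1.
P[2]: T = 59, S = E(K, T) = AA; 89 ⊕ AA = 23.
P[3]: T = 5A, S = E(K, T) = AD; 2B ⊕ AD = 86.
P[4]: T = 5B, S = E(K, T) = AC; 2E ⊕ AC = 82.
Blocks that differ from the original plaintext: P[3].

P[1] = A1, P[2] = 23, P[3] = 86, P[4] = 82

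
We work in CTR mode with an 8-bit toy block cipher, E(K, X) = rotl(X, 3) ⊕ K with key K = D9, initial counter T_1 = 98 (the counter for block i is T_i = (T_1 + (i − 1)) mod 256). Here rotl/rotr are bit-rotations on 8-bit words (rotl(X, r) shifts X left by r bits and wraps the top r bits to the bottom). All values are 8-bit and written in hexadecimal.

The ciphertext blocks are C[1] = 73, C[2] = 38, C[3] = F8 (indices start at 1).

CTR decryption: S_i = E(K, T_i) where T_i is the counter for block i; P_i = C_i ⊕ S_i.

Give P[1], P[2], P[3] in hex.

P[1]: T = 98, S = E(K, T) = 1D; 73 ⊕ 1D = 6E.
P[2]: T = 99, S = E(K, T) = 15; 38 ⊕ 15 = 2D.
P[3]: T = 9A, S = E(K, T) = 0D; F8 ⊕ 0D = F5.

P[1] = 6E, P[2] = 2D, P[3] = F5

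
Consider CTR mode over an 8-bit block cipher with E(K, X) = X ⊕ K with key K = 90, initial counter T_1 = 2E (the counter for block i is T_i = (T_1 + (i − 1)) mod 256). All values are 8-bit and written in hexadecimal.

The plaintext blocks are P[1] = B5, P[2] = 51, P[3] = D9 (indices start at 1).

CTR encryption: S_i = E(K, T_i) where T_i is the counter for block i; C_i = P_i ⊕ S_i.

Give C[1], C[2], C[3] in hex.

C[1]: T = 2E, S = E(K, T) = BE; B5 ⊕ BE = 0B.
C[2]: T = 2F, S = E(K, T) = BF; 51 ⊕ BF = EE.
C[3]: T = 30, S = E(K, T) = A0; D9 ⊕ A0 = 79.

C[1] = 0B, C[2] = EE, C[3] = 79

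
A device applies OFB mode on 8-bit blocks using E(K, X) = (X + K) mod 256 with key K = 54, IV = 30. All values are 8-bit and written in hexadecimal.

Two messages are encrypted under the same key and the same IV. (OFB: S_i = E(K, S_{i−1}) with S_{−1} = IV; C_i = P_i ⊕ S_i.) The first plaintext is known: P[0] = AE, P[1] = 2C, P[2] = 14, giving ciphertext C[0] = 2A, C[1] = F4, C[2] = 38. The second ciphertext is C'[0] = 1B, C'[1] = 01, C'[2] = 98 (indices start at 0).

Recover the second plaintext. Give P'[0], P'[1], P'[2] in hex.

In OFB with a reused IV, both messages share the same keystream S_i, so C_i ⊕ C'_i = P_i ⊕ P'_i and thus P'_i = P_i ⊕ C_i ⊕ C'_i.
P'[0]: AE ⊕ 2A ⊕ 1B = 9F.
P'[1]: 2C ⊕ F4 ⊕ 01 = D9.
P'[2]: 14 ⊕ 38 ⊕ 98 = B4.

P'[0] = 9F, P'[1] = D9, P'[2] = B4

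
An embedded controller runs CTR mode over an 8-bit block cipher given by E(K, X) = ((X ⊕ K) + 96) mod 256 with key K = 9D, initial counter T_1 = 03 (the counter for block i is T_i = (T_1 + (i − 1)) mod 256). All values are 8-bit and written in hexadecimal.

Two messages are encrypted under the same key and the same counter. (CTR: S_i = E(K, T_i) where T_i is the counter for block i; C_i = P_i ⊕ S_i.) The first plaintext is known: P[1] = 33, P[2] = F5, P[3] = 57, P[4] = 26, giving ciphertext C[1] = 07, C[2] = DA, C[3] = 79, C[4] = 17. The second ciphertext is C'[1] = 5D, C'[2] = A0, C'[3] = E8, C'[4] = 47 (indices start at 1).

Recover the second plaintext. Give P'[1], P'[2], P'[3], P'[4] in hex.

In CTR with a reused counter, both messages share the same keystream S_i, so C_i ⊕ C'_i = P_i ⊕ P'_i and thus P'_i = P_i ⊕ C_i ⊕ C'_i.
P'[1]: 33 ⊕ 07 ⊕ 5D = 69.
P'[2]: F5 ⊕ DA ⊕ A0 = 8F.
P'[3]: 57 ⊕ 79 ⊕ E8 = C6.
P'[4]: 26 ⊕ 17 ⊕ 47 = 76.

P'[1] = 69, P'[2] = 8F, P'[3] = C6, P'[4] = 76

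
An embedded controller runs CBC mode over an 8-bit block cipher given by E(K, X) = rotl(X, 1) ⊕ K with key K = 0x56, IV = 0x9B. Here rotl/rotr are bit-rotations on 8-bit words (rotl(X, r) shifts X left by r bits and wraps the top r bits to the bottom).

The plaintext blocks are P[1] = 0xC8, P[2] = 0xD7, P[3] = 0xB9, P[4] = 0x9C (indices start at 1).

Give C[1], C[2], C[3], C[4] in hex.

C[1] = 0xF0, C[2] = 0x18, C[3] = 0x15, C[4] = 0x45

CBC encryption: C_i = E(K, P_i ⊕ C_{i−1}), with C_{0} = IV.
C[1]: P[1] ⊕ 0x9B = 0x53; E(K, 0x53) = 0xF0.
C[2]: P[2] ⊕ 0xF0 = 0x27; E(K, 0x27) = 0x18.
C[3]: P[3] ⊕ 0x18 = 0xA1; E(K, 0xA1) = 0x15.
C[4]: P[4] ⊕ 0x15 = 0x89; E(K, 0x89) = 0x45.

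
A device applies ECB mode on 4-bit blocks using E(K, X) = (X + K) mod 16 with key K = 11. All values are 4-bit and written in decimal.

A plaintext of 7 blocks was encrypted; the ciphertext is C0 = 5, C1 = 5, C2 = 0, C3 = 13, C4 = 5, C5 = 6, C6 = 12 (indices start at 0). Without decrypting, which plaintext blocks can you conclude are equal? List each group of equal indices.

P0 = P1 = P4

ECB encrypts each block independently with the same key, so equal ciphertext blocks imply equal plaintext blocks.
C0 = C1 = C4 = 5, so P0 = P1 = P4.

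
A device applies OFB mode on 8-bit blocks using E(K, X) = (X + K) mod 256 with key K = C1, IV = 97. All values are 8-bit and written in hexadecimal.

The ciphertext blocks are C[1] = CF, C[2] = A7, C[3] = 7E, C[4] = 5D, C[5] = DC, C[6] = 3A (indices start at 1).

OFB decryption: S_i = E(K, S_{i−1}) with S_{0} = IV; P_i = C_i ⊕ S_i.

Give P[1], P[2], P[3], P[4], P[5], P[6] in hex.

P[1]: S = E(K, 97) = 58; CF ⊕ 58 = 97.
P[2]: S = E(K, 58) = 19; A7 ⊕ 19 = BE.
P[3]: S = E(K, 19) = DA; 7E ⊕ DA = A4.
P[4]: S = E(K, DA) = 9B; 5D ⊕ 9B = C6.
P[5]: S = E(K, 9B) = 5C; DC ⊕ 5C = 80.
P[6]: S = E(K, 5C) = 1D; 3A ⊕ 1D = 27.

P[1] = 97, P[2] = BE, P[3] = A4, P[4] = C6, P[5] = 80, P[6] = 27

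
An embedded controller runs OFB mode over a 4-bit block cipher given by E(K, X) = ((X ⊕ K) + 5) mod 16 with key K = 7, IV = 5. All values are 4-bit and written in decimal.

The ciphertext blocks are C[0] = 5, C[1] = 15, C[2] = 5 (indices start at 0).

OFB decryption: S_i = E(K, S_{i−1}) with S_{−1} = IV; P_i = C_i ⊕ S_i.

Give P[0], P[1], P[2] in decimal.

P[0] = 2, P[1] = 10, P[2] = 2

P[0]: S = E(K, 5) = 7; 5 ⊕ 7 = 2.
P[1]: S = E(K, 7) = 5; 15 ⊕ 5 = 10.
P[2]: S = E(K, 5) = 7; 5 ⊕ 7 = 2.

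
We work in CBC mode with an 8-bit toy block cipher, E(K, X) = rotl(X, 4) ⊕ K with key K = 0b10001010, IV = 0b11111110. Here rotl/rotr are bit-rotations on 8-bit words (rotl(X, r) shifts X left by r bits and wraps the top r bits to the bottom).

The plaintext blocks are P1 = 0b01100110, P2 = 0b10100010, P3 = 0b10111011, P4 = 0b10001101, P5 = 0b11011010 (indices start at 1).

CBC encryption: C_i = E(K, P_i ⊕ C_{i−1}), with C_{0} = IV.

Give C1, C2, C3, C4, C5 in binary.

C1: P1 ⊕ 0b11111110 = 0b10011000; E(K, 0b10011000) = 0b00000011.
C2: P2 ⊕ 0b00000011 = 0b10100001; E(K, 0b10100001) = 0b10010000.
C3: P3 ⊕ 0b10010000 = 0b00101011; E(K, 0b00101011) = 0b00111000.
C4: P4 ⊕ 0b00111000 = 0b10110101; E(K, 0b10110101) = 0b11010001.
C5: P5 ⊕ 0b11010001 = 0b00001011; E(K, 0b00001011) = 0b00111010.

C1 = 0b00000011, C2 = 0b10010000, C3 = 0b00111000, C4 = 0b11010001, C5 = 0b00111010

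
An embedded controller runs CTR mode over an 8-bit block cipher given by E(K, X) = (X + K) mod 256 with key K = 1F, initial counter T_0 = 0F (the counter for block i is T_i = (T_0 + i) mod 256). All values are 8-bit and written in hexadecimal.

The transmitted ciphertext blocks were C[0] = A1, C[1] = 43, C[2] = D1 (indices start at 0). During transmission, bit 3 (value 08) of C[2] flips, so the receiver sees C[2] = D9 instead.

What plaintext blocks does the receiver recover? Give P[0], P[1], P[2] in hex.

P[0] = 8F, P[1] = 6C, P[2] = E9

CTR decryption: S_i = E(K, T_i) where T_i is the counter for block i; P_i = C_i ⊕ S_i.
Only C[2] changed, to D9. In CTR, a change in C_i flips the same bit in P_i only; the keystream is unaffected. Decrypting the received ciphertext:
P[0]: T = 0F, S = E(K, T) = 2E; A1 ⊕ 2E = 8F.
P[1]: T = 10, S = E(K, T) = 2F; 43 ⊕ 2F = 6C.
P[2]: T = 11, S = E(K, T) = 30; D9 ⊕ 30 = E9.
Blocks that differ from the original plaintext: P[2].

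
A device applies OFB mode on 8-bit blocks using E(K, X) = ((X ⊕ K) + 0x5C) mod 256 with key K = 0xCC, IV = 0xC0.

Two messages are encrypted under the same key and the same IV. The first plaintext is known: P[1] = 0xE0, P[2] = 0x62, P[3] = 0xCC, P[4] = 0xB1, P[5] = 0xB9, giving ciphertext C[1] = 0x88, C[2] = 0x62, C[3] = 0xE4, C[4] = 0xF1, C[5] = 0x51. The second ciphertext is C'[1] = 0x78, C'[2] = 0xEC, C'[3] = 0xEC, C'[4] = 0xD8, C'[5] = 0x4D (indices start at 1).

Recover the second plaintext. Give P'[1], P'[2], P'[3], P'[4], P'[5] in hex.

P'[1] = 0x10, P'[2] = 0xEC, P'[3] = 0xC4, P'[4] = 0x98, P'[5] = 0xA5

In OFB with a reused IV, both messages share the same keystream S_i, so C_i ⊕ C'_i = P_i ⊕ P'_i and thus P'_i = P_i ⊕ C_i ⊕ C'_i.
P'[1]: 0xE0 ⊕ 0x88 ⊕ 0x78 = 0x10.
P'[2]: 0x62 ⊕ 0x62 ⊕ 0xEC = 0xEC.
P'[3]: 0xCC ⊕ 0xE4 ⊕ 0xEC = 0xC4.
P'[4]: 0xB1 ⊕ 0xF1 ⊕ 0xD8 = 0x98.
P'[5]: 0xB9 ⊕ 0x51 ⊕ 0x4D = 0xA5.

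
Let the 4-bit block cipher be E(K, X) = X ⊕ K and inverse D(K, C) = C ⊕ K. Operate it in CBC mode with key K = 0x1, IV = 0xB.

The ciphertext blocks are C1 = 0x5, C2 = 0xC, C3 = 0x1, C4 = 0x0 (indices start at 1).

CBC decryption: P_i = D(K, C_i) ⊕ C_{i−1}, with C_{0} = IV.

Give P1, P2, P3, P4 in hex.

P1: D(K, 0x5) = 0x4; 0x4 ⊕ 0xB = 0xF.
P2: D(K, 0xC) = 0xD; 0xD ⊕ 0x5 = 0x8.
P3: D(K, 0x1) = 0x0; 0x0 ⊕ 0xC = 0xC.
P4: D(K, 0x0) = 0x1; 0x1 ⊕ 0x1 = 0x0.

P1 = 0xF, P2 = 0x8, P3 = 0xC, P4 = 0x0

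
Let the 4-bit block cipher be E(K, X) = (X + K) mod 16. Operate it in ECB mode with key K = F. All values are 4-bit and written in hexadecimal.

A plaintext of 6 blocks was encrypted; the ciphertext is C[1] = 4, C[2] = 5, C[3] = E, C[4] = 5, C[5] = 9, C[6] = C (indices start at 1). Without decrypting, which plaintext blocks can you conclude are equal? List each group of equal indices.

P[2] = P[4]

ECB encrypts each block independently with the same key, so equal ciphertext blocks imply equal plaintext blocks.
C[2] = C[4] = 5, so P[2] = P[4].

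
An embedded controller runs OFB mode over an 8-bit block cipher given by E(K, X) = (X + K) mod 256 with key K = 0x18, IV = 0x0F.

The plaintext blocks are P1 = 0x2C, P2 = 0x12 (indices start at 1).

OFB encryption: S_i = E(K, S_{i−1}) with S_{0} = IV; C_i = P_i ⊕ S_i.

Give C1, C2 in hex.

C1: S = E(K, 0x0F) = 0x27; 0x2C ⊕ 0x27 = 0x0B.
C2: S = E(K, 0x27) = 0x3F; 0x12 ⊕ 0x3F = 0x2D.

C1 = 0x0B, C2 = 0x2D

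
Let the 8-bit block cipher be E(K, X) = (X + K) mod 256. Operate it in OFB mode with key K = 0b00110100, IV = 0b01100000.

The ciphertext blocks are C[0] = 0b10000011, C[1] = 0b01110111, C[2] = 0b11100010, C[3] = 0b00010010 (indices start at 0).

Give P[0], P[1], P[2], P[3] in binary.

P[0] = 0b00010111, P[1] = 0b10111111, P[2] = 0b00011110, P[3] = 0b00100010

OFB decryption: S_i = E(K, S_{i−1}) with S_{−1} = IV; P_i = C_i ⊕ S_i.
P[0]: S = E(K, 0b01100000) = 0b10010100; 0b10000011 ⊕ 0b10010100 = 0b00010111.
P[1]: S = E(K, 0b10010100) = 0b11001000; 0b01110111 ⊕ 0b11001000 = 0b10111111.
P[2]: S = E(K, 0b11001000) = 0b11111100; 0b11100010 ⊕ 0b11111100 = 0b00011110.
P[3]: S = E(K, 0b11111100) = 0b00110000; 0b00010010 ⊕ 0b00110000 = 0b00100010.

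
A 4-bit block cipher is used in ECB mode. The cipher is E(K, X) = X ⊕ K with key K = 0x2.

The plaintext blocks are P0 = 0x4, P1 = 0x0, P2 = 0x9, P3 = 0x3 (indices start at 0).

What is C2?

ECB encryption: C_i = E(K, P_i).
C2: E(K, 0x9) = 0xB.

C2 = 0xB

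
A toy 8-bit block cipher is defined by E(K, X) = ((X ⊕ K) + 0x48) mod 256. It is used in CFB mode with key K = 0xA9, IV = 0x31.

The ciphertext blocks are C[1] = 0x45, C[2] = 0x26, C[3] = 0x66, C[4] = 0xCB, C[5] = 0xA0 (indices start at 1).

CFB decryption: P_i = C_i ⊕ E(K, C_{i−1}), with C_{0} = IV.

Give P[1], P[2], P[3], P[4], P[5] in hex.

P[1] = 0xA5, P[2] = 0x12, P[3] = 0xB1, P[4] = 0xDC, P[5] = 0x0A

P[1]: E(K, 0x31) = 0xE0; 0x45 ⊕ 0xE0 = 0xA5.
P[2]: E(K, 0x45) = 0x34; 0x26 ⊕ 0x34 = 0x12.
P[3]: E(K, 0x26) = 0xD7; 0x66 ⊕ 0xD7 = 0xB1.
P[4]: E(K, 0x66) = 0x17; 0xCB ⊕ 0x17 = 0xDC.
P[5]: E(K, 0xCB) = 0xAA; 0xA0 ⊕ 0xAA = 0x0A.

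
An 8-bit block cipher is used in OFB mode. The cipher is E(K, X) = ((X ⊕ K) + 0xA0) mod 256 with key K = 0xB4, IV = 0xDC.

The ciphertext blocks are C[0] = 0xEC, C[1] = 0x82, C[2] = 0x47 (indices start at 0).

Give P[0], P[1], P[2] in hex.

P[0] = 0xE4, P[1] = 0xDE, P[2] = 0xCF

OFB decryption: S_i = E(K, S_{i−1}) with S_{−1} = IV; P_i = C_i ⊕ S_i.
P[0]: S = E(K, 0xDC) = 0x08; 0xEC ⊕ 0x08 = 0xE4.
P[1]: S = E(K, 0x08) = 0x5C; 0x82 ⊕ 0x5C = 0xDE.
P[2]: S = E(K, 0x5C) = 0x88; 0x47 ⊕ 0x88 = 0xCF.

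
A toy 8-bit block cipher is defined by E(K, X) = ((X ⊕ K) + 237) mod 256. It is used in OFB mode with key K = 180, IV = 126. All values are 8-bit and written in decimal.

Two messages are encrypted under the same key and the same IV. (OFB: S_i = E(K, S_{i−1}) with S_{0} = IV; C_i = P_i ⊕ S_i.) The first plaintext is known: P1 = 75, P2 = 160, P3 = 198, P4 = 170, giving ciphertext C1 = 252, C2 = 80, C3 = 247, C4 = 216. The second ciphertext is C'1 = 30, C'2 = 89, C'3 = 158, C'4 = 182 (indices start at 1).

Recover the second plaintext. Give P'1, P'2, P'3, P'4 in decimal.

P'1 = 169, P'2 = 169, P'3 = 175, P'4 = 196

In OFB with a reused IV, both messages share the same keystream S_i, so C_i ⊕ C'_i = P_i ⊕ P'_i and thus P'_i = P_i ⊕ C_i ⊕ C'_i.
P'1: 75 ⊕ 252 ⊕ 30 = 169.
P'2: 160 ⊕ 80 ⊕ 89 = 169.
P'3: 198 ⊕ 247 ⊕ 158 = 175.
P'4: 170 ⊕ 216 ⊕ 182 = 196.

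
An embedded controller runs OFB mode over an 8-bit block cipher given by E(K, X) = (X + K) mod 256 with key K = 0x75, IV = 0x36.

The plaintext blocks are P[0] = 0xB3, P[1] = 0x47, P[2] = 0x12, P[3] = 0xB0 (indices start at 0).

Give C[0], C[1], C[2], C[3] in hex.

C[0] = 0x18, C[1] = 0x67, C[2] = 0x87, C[3] = 0xBA

OFB encryption: S_i = E(K, S_{i−1}) with S_{−1} = IV; C_i = P_i ⊕ S_i.
C[0]: S = E(K, 0x36) = 0xAB; 0xB3 ⊕ 0xAB = 0x18.
C[1]: S = E(K, 0xAB) = 0x20; 0x47 ⊕ 0x20 = 0x67.
C[2]: S = E(K, 0x20) = 0x95; 0x12 ⊕ 0x95 = 0x87.
C[3]: S = E(K, 0x95) = 0x0A; 0xB0 ⊕ 0x0A = 0xBA.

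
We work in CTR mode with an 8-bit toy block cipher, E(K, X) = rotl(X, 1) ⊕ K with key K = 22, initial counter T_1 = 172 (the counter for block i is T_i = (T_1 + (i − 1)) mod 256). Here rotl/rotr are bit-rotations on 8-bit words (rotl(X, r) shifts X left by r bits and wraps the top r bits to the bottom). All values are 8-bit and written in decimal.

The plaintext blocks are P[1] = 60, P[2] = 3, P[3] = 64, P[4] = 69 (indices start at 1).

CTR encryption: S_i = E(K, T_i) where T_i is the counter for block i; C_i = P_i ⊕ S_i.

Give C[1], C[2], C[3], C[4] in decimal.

C[1] = 115, C[2] = 78, C[3] = 11, C[4] = 12

C[1]: T = 172, S = E(K, T) = 79; 60 ⊕ 79 = 115.
C[2]: T = 173, S = E(K, T) = 77; 3 ⊕ 77 = 78.
C[3]: T = 174, S = E(K, T) = 75; 64 ⊕ 75 = 11.
C[4]: T = 175, S = E(K, T) = 73; 69 ⊕ 73 = 12.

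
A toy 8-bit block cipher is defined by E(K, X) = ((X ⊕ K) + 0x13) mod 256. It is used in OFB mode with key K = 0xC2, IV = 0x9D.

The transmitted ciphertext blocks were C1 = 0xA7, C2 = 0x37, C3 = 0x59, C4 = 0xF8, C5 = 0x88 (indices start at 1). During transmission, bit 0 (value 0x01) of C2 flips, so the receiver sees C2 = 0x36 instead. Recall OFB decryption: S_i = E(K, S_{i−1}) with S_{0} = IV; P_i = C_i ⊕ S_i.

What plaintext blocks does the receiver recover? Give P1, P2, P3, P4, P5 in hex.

Only C2 changed, to 0x36. In OFB, a change in C_i flips the same bit in P_i only; the keystream is unaffected. Decrypting the received ciphertext:
P1: S = E(K, 0x9D) = 0x72; 0xA7 ⊕ 0x72 = 0xD5.
P2: S = E(K, 0x72) = 0xC3; 0x36 ⊕ 0xC3 = 0xF5.
P3: S = E(K, 0xC3) = 0x14; 0x59 ⊕ 0x14 = 0x4D.
P4: S = E(K, 0x14) = 0xE9; 0xF8 ⊕ 0xE9 = 0x11.
P5: S = E(K, 0xE9) = 0x3E; 0x88 ⊕ 0x3E = 0xB6.
Blocks that differ from the original plaintext: P2.

P1 = 0xD5, P2 = 0xF5, P3 = 0x4D, P4 = 0x11, P5 = 0xB6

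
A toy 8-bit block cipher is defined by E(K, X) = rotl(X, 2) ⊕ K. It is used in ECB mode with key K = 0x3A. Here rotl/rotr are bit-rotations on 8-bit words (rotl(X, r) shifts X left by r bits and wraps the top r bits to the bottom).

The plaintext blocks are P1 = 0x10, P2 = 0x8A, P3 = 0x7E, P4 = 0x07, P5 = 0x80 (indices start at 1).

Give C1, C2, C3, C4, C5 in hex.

C1 = 0x7A, C2 = 0x10, C3 = 0xC3, C4 = 0x26, C5 = 0x38

ECB encryption: C_i = E(K, P_i).
C1: E(K, 0x10) = 0x7A.
C2: E(K, 0x8A) = 0x10.
C3: E(K, 0x7E) = 0xC3.
C4: E(K, 0x07) = 0x26.
C5: E(K, 0x80) = 0x38.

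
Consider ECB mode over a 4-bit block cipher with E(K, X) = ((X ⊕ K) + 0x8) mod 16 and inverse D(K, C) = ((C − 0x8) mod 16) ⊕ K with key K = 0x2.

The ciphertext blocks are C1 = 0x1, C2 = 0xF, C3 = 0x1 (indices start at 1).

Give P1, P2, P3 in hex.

ECB decryption: P_i = D(K, C_i).
P1: D(K, 0x1) = 0xB.
P2: D(K, 0xF) = 0x5.
P3: D(K, 0x1) = 0xB.

P1 = 0xB, P2 = 0x5, P3 = 0xB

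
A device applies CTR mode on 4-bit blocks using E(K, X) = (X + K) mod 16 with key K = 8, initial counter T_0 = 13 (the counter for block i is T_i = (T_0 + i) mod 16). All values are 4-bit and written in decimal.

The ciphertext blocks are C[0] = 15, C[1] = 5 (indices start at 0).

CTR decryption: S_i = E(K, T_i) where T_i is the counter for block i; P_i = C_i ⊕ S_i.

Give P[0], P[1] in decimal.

P[0] = 10, P[1] = 3

P[0]: T = 13, S = E(K, T) = 5; 15 ⊕ 5 = 10.
P[1]: T = 14, S = E(K, T) = 6; 5 ⊕ 6 = 3.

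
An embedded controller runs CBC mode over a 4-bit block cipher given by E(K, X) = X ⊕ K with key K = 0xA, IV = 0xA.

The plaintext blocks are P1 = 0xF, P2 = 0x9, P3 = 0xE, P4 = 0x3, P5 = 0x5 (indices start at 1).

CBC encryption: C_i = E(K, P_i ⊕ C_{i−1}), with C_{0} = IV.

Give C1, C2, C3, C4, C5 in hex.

C1 = 0xF, C2 = 0xC, C3 = 0x8, C4 = 0x1, C5 = 0xE

C1: P1 ⊕ 0xA = 0x5; E(K, 0x5) = 0xF.
C2: P2 ⊕ 0xF = 0x6; E(K, 0x6) = 0xC.
C3: P3 ⊕ 0xC = 0x2; E(K, 0x2) = 0x8.
C4: P4 ⊕ 0x8 = 0xB; E(K, 0xB) = 0x1.
C5: P5 ⊕ 0x1 = 0x4; E(K, 0x4) = 0xE.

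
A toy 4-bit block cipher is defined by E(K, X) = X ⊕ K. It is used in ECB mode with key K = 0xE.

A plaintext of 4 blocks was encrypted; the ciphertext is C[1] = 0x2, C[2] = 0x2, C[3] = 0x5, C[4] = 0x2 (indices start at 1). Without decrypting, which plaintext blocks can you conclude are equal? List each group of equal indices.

P[1] = P[2] = P[4]

ECB encrypts each block independently with the same key, so equal ciphertext blocks imply equal plaintext blocks.
C[1] = C[2] = C[4] = 0x2, so P[1] = P[2] = P[4].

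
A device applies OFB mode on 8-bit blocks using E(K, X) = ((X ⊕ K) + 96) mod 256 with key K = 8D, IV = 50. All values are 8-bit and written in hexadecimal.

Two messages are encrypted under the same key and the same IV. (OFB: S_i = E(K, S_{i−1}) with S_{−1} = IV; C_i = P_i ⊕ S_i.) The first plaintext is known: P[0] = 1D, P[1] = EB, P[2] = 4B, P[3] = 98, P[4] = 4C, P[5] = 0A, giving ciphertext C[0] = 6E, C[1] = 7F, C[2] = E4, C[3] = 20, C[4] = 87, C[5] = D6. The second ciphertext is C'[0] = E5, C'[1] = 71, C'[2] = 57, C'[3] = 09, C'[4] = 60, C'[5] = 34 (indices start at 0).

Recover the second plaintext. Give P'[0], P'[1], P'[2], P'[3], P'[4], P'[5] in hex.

In OFB with a reused IV, both messages share the same keystream S_i, so C_i ⊕ C'_i = P_i ⊕ P'_i and thus P'_i = P_i ⊕ C_i ⊕ C'_i.
P'[0]: 1D ⊕ 6E ⊕ E5 = 96.
P'[1]: EB ⊕ 7F ⊕ 71 = E5.
P'[2]: 4B ⊕ E4 ⊕ 57 = F8.
P'[3]: 98 ⊕ 20 ⊕ 09 = B1.
P'[4]: 4C ⊕ 87 ⊕ 60 = AB.
P'[5]: 0A ⊕ D6 ⊕ 34 = E8.

P'[0] = 96, P'[1] = E5, P'[2] = F8, P'[3] = B1, P'[4] = AB, P'[5] = E8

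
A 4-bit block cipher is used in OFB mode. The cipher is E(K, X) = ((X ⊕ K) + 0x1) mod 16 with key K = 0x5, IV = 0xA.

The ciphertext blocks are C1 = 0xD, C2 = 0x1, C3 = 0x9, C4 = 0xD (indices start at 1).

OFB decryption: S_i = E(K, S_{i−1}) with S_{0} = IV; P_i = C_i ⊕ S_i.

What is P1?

P1: S = E(K, 0xA) = 0x0; 0xD ⊕ 0x0 = 0xD.

P1 = 0xD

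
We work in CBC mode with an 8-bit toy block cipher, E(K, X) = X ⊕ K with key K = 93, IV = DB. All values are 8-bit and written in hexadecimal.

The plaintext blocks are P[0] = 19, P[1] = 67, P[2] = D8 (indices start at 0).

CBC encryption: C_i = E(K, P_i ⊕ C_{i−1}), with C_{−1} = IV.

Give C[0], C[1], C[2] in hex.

C[0]: P[0] ⊕ DB = C2; E(K, C2) = 51.
C[1]: P[1] ⊕ 51 = 36; E(K, 36) = A5.
C[2]: P[2] ⊕ A5 = 7D; E(K, 7D) = EE.

C[0] = 51, C[1] = A5, C[2] = EE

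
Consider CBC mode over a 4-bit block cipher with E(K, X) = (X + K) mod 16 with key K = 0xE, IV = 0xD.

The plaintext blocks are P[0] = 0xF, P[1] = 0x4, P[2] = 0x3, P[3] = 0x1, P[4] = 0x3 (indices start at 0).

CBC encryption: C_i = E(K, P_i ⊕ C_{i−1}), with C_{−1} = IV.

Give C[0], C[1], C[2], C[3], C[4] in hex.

C[0] = 0x0, C[1] = 0x2, C[2] = 0xF, C[3] = 0xC, C[4] = 0xD

C[0]: P[0] ⊕ 0xD = 0x2; E(K, 0x2) = 0x0.
C[1]: P[1] ⊕ 0x0 = 0x4; E(K, 0x4) = 0x2.
C[2]: P[2] ⊕ 0x2 = 0x1; E(K, 0x1) = 0xF.
C[3]: P[3] ⊕ 0xF = 0xE; E(K, 0xE) = 0xC.
C[4]: P[4] ⊕ 0xC = 0xF; E(K, 0xF) = 0xD.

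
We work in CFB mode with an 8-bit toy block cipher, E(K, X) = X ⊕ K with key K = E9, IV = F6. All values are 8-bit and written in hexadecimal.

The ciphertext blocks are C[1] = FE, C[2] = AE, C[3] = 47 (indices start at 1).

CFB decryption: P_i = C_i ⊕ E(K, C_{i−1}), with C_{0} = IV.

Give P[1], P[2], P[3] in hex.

P[1]: E(K, F6) = 1F; FE ⊕ 1F = E1.
P[2]: E(K, FE) = 17; AE ⊕ 17 = B9.
P[3]: E(K, AE) = 47; 47 ⊕ 47 = 00.

P[1] = E1, P[2] = B9, P[3] = 00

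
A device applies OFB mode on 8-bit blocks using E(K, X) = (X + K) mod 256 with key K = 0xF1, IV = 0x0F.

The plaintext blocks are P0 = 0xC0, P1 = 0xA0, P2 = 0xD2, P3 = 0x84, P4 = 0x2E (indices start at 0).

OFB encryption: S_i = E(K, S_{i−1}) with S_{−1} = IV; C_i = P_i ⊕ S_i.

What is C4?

C0: S = E(K, 0x0F) = 0x00; 0xC0 ⊕ 0x00 = 0xC0.
C1: S = E(K, 0x00) = 0xF1; 0xA0 ⊕ 0xF1 = 0x51.
C2: S = E(K, 0xF1) = 0xE2; 0xD2 ⊕ 0xE2 = 0x30.
C3: S = E(K, 0xE2) = 0xD3; 0x84 ⊕ 0xD3 = 0x57.
C4: S = E(K, 0xD3) = 0xC4; 0x2E ⊕ 0xC4 = 0xEA.

C4 = 0xEA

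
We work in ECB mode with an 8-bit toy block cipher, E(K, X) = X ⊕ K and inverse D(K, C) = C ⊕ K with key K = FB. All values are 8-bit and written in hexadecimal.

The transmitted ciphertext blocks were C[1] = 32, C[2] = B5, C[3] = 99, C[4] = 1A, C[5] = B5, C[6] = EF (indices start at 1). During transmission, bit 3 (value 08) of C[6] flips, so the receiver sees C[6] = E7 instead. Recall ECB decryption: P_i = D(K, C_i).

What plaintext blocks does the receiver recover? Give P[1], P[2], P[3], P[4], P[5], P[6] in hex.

P[1] = C9, P[2] = 4E, P[3] = 62, P[4] = E1, P[5] = 4E, P[6] = 1C

Only C[6] changed, to E7. In ECB, a change in C_i affects only P_i. Decrypting the received ciphertext:
P[1]: D(K, 32) = C9.
P[2]: D(K, B5) = 4E.
P[3]: D(K, 99) = 62.
P[4]: D(K, 1A) = E1.
P[5]: D(K, B5) = 4E.
P[6]: D(K, E7) = 1C.
Blocks that differ from the original plaintext: P[6].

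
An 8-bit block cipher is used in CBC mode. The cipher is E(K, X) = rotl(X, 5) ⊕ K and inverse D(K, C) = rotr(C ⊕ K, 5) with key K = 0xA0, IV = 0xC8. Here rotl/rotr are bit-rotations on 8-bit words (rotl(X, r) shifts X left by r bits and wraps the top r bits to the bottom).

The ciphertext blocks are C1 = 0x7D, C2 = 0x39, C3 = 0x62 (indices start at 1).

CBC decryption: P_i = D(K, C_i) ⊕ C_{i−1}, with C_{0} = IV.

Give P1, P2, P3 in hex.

P1 = 0x26, P2 = 0xB1, P3 = 0x2F

P1: D(K, 0x7D) = 0xEE; 0xEE ⊕ 0xC8 = 0x26.
P2: D(K, 0x39) = 0xCC; 0xCC ⊕ 0x7D = 0xB1.
P3: D(K, 0x62) = 0x16; 0x16 ⊕ 0x39 = 0x2F.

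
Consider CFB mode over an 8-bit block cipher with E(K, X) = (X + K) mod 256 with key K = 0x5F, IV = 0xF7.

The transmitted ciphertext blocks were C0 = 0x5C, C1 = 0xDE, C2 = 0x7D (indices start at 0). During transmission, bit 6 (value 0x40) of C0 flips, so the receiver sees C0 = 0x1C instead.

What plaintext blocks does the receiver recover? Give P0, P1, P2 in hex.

P0 = 0x4A, P1 = 0xA5, P2 = 0x40

CFB decryption: P_i = C_i ⊕ E(K, C_{i−1}), with C_{−1} = IV.
Only C0 changed, to 0x1C. In CFB, a change in C_i flips the same bit in P_i and garbles P_{i+1}. Decrypting the received ciphertext:
P0: E(K, 0xF7) = 0x56; 0x1C ⊕ 0x56 = 0x4A.
P1: E(K, 0x1C) = 0x7B; 0xDE ⊕ 0x7B = 0xA5.
P2: E(K, 0xDE) = 0x3D; 0x7D ⊕ 0x3D = 0x40.
Blocks that differ from the original plaintext: P0, P1.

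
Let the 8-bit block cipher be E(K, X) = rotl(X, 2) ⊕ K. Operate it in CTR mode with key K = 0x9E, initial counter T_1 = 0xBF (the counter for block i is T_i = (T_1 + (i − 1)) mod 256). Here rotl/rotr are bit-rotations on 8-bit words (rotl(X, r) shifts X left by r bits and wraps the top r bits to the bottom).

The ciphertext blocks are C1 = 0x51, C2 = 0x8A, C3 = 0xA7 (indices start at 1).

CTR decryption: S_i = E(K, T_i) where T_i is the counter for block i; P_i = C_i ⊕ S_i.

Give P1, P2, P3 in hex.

P1 = 0x31, P2 = 0x17, P3 = 0x3E

P1: T = 0xBF, S = E(K, T) = 0x60; 0x51 ⊕ 0x60 = 0x31.
P2: T = 0xC0, S = E(K, T) = 0x9D; 0x8A ⊕ 0x9D = 0x17.
P3: T = 0xC1, S = E(K, T) = 0x99; 0xA7 ⊕ 0x99 = 0x3E.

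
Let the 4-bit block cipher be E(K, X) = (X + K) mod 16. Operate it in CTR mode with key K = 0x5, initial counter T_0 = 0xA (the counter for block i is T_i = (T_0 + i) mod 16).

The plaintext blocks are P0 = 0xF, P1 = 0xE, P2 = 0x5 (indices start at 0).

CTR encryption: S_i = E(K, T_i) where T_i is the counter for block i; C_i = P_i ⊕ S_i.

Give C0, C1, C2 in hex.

C0: T = 0xA, S = E(K, T) = 0xF; 0xF ⊕ 0xF = 0x0.
C1: T = 0xB, S = E(K, T) = 0x0; 0xE ⊕ 0x0 = 0xE.
C2: T = 0xC, S = E(K, T) = 0x1; 0x5 ⊕ 0x1 = 0x4.

C0 = 0x0, C1 = 0xE, C2 = 0x4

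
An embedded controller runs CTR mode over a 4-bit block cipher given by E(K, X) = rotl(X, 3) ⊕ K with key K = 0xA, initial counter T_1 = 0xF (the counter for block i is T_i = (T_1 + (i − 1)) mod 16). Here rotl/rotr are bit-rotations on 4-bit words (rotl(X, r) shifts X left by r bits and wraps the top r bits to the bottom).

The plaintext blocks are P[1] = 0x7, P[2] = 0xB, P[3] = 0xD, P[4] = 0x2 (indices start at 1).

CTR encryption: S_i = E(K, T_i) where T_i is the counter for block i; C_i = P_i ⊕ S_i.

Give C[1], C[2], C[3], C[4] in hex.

C[1] = 0x2, C[2] = 0x1, C[3] = 0xF, C[4] = 0x9

C[1]: T = 0xF, S = E(K, T) = 0x5; 0x7 ⊕ 0x5 = 0x2.
C[2]: T = 0x0, S = E(K, T) = 0xA; 0xB ⊕ 0xA = 0x1.
C[3]: T = 0x1, S = E(K, T) = 0x2; 0xD ⊕ 0x2 = 0xF.
C[4]: T = 0x2, S = E(K, T) = 0xB; 0x2 ⊕ 0xB = 0x9.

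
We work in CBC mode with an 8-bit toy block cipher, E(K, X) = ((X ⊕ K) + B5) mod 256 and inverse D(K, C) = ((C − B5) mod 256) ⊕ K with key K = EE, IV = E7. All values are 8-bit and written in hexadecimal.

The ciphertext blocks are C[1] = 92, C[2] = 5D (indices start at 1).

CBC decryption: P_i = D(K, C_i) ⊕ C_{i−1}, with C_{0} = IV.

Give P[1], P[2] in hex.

P[1] = D4, P[2] = D4

P[1]: D(K, 92) = 33; 33 ⊕ E7 = D4.
P[2]: D(K, 5D) = 46; 46 ⊕ 92 = D4.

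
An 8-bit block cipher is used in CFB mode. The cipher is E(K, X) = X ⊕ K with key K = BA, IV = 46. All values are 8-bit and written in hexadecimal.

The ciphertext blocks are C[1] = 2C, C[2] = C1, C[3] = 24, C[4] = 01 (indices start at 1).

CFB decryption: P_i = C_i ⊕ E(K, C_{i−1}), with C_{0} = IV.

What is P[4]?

P[4] = 9F

P[4]: E(K, 24) = 9E; 01 ⊕ 9E = 9F.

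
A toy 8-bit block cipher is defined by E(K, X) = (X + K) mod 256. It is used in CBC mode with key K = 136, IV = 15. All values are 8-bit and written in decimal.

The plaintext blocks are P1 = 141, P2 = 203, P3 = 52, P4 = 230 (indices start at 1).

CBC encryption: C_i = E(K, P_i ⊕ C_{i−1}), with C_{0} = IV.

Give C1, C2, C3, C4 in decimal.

C1 = 10, C2 = 73, C3 = 5, C4 = 107

C1: P1 ⊕ 15 = 130; E(K, 130) = 10.
C2: P2 ⊕ 10 = 193; E(K, 193) = 73.
C3: P3 ⊕ 73 = 125; E(K, 125) = 5.
C4: P4 ⊕ 5 = 227; E(K, 227) = 107.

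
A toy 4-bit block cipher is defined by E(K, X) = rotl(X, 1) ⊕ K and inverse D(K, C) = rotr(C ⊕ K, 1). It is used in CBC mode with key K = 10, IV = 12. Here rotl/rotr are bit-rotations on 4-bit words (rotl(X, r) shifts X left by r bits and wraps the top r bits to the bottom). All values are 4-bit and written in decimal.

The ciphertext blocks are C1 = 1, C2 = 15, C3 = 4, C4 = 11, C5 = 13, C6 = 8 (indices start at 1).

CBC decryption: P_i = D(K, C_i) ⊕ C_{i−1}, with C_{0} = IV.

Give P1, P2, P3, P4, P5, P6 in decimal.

P1: D(K, 1) = 13; 13 ⊕ 12 = 1.
P2: D(K, 15) = 10; 10 ⊕ 1 = 11.
P3: D(K, 4) = 7; 7 ⊕ 15 = 8.
P4: D(K, 11) = 8; 8 ⊕ 4 = 12.
P5: D(K, 13) = 11; 11 ⊕ 11 = 0.
P6: D(K, 8) = 1; 1 ⊕ 13 = 12.

P1 = 1, P2 = 11, P3 = 8, P4 = 12, P5 = 0, P6 = 12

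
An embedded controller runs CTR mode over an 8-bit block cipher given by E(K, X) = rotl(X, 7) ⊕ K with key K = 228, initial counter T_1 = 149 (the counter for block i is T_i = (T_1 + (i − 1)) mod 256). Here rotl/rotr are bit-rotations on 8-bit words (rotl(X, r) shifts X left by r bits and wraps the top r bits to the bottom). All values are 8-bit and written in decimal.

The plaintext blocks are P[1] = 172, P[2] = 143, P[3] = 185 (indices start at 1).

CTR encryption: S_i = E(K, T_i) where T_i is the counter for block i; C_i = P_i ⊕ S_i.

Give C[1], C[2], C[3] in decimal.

C[1] = 130, C[2] = 32, C[3] = 150

C[1]: T = 149, S = E(K, T) = 46; 172 ⊕ 46 = 130.
C[2]: T = 150, S = E(K, T) = 175; 143 ⊕ 175 = 32.
C[3]: T = 151, S = E(K, T) = 47; 185 ⊕ 47 = 150.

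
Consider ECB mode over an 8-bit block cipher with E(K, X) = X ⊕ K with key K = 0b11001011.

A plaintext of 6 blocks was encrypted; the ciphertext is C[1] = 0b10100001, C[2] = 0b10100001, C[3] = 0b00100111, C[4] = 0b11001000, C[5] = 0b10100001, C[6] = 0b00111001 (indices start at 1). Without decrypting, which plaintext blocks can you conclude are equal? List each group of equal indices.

ECB encrypts each block independently with the same key, so equal ciphertext blocks imply equal plaintext blocks.
C[1] = C[2] = C[5] = 0b10100001, so P[1] = P[2] = P[5].

P[1] = P[2] = P[5]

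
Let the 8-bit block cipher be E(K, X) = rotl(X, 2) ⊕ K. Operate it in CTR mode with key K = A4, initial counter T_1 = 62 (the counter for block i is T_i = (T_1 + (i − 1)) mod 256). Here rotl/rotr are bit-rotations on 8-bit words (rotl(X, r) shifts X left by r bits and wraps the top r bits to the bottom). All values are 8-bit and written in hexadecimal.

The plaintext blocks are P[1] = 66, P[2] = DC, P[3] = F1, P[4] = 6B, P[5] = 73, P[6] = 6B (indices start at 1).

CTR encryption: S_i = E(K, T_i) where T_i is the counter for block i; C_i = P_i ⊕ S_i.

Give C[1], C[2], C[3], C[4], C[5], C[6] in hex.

C[1] = 4B, C[2] = F5, C[3] = C4, C[4] = 5A, C[5] = 4E, C[6] = 52

C[1]: T = 62, S = E(K, T) = 2D; 66 ⊕ 2D = 4B.
C[2]: T = 63, S = E(K, T) = 29; DC ⊕ 29 = F5.
C[3]: T = 64, S = E(K, T) = 35; F1 ⊕ 35 = C4.
C[4]: T = 65, S = E(K, T) = 31; 6B ⊕ 31 = 5A.
C[5]: T = 66, S = E(K, T) = 3D; 73 ⊕ 3D = 4E.
C[6]: T = 67, S = E(K, T) = 39; 6B ⊕ 39 = 52.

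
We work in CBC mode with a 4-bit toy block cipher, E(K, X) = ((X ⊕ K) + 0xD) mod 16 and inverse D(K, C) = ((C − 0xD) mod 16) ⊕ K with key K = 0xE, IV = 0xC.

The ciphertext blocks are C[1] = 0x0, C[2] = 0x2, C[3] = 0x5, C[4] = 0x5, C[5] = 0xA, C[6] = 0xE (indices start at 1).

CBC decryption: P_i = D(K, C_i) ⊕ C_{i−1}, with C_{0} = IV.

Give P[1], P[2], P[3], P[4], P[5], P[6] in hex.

P[1]: D(K, 0x0) = 0xD; 0xD ⊕ 0xC = 0x1.
P[2]: D(K, 0x2) = 0xB; 0xB ⊕ 0x0 = 0xB.
P[3]: D(K, 0x5) = 0x6; 0x6 ⊕ 0x2 = 0x4.
P[4]: D(K, 0x5) = 0x6; 0x6 ⊕ 0x5 = 0x3.
P[5]: D(K, 0xA) = 0x3; 0x3 ⊕ 0x5 = 0x6.
P[6]: D(K, 0xE) = 0xF; 0xF ⊕ 0xA = 0x5.

P[1] = 0x1, P[2] = 0xB, P[3] = 0x4, P[4] = 0x3, P[5] = 0x6, P[6] = 0x5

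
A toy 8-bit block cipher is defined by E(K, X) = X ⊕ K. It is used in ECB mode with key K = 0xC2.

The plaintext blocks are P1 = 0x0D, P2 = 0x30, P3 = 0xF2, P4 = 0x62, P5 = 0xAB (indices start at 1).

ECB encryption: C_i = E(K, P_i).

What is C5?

C5: E(K, 0xAB) = 0x69.

C5 = 0x69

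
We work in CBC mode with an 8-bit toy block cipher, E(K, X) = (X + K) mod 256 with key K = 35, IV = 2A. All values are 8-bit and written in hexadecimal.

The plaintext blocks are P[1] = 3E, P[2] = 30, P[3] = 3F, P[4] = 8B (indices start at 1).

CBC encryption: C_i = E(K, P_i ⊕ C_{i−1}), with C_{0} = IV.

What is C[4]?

C[4] = 82

C[1]: P[1] ⊕ 2A = 14; E(K, 14) = 49.
C[2]: P[2] ⊕ 49 = 79; E(K, 79) = AE.
C[3]: P[3] ⊕ AE = 91; E(K, 91) = C6.
C[4]: P[4] ⊕ C6 = 4D; E(K, 4D) = 82.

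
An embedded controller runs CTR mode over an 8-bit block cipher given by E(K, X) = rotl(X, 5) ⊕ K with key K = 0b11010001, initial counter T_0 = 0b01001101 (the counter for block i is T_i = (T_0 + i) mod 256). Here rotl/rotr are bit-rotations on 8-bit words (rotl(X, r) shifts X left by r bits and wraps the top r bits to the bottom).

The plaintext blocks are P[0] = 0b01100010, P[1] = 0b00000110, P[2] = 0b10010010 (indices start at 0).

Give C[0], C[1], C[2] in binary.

CTR encryption: S_i = E(K, T_i) where T_i is the counter for block i; C_i = P_i ⊕ S_i.
C[0]: T = 0b01001101, S = E(K, T) = 0b01111000; 0b01100010 ⊕ 0b01111000 = 0b00011010.
C[1]: T = 0b01001110, S = E(K, T) = 0b00011000; 0b00000110 ⊕ 0b00011000 = 0b00011110.
C[2]: T = 0b01001111, S = E(K, T) = 0b00111000; 0b10010010 ⊕ 0b00111000 = 0b10101010.

C[0] = 0b00011010, C[1] = 0b00011110, C[2] = 0b10101010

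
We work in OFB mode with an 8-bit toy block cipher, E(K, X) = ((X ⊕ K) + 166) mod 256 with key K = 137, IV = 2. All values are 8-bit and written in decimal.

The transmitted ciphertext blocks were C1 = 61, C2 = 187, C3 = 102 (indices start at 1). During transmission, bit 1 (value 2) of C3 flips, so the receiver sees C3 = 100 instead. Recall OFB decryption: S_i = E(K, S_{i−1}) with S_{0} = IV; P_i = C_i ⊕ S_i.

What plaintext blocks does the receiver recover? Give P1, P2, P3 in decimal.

P1 = 12, P2 = 229, P3 = 25

Only C3 changed, to 100. In OFB, a change in C_i flips the same bit in P_i only; the keystream is unaffected. Decrypting the received ciphertext:
P1: S = E(K, 2) = 49; 61 ⊕ 49 = 12.
P2: S = E(K, 49) = 94; 187 ⊕ 94 = 229.
P3: S = E(K, 94) = 125; 100 ⊕ 125 = 25.
Blocks that differ from the original plaintext: P3.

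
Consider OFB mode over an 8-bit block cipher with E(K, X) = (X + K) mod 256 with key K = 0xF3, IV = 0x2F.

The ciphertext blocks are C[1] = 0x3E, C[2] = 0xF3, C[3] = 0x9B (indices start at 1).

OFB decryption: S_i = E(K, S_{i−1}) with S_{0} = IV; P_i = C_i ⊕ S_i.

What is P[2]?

P[1]: S = E(K, 0x2F) = 0x22; 0x3E ⊕ 0x22 = 0x1C.
P[2]: S = E(K, 0x22) = 0x15; 0xF3 ⊕ 0x15 = 0xE6.

P[2] = 0xE6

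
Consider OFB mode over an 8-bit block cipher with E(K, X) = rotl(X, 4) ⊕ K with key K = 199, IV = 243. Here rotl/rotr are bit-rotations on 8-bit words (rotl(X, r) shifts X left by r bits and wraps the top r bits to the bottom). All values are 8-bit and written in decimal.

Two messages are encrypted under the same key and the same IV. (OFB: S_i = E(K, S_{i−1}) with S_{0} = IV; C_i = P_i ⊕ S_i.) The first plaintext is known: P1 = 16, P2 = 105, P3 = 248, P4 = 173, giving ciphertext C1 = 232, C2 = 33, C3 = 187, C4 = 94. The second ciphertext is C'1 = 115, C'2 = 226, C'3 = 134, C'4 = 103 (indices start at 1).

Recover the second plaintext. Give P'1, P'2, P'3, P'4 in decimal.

In OFB with a reused IV, both messages share the same keystream S_i, so C_i ⊕ C'_i = P_i ⊕ P'_i and thus P'_i = P_i ⊕ C_i ⊕ C'_i.
P'1: 16 ⊕ 232 ⊕ 115 = 139.
P'2: 105 ⊕ 33 ⊕ 226 = 170.
P'3: 248 ⊕ 187 ⊕ 134 = 197.
P'4: 173 ⊕ 94 ⊕ 103 = 148.

P'1 = 139, P'2 = 170, P'3 = 197, P'4 = 148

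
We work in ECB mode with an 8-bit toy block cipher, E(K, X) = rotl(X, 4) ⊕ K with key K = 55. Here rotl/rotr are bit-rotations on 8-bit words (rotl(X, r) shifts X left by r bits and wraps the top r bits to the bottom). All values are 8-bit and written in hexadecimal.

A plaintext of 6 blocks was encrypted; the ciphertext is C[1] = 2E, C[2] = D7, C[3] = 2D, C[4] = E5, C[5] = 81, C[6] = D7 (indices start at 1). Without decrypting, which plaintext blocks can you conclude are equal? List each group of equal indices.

P[2] = P[6]

ECB encrypts each block independently with the same key, so equal ciphertext blocks imply equal plaintext blocks.
C[2] = C[6] = D7, so P[2] = P[6].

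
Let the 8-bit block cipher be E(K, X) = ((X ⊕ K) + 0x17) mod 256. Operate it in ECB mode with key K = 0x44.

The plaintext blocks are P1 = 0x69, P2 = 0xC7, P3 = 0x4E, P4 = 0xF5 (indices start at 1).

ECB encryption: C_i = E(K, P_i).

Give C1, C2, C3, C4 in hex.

C1 = 0x44, C2 = 0x9A, C3 = 0x21, C4 = 0xC8

C1: E(K, 0x69) = 0x44.
C2: E(K, 0xC7) = 0x9A.
C3: E(K, 0x4E) = 0x21.
C4: E(K, 0xF5) = 0xC8.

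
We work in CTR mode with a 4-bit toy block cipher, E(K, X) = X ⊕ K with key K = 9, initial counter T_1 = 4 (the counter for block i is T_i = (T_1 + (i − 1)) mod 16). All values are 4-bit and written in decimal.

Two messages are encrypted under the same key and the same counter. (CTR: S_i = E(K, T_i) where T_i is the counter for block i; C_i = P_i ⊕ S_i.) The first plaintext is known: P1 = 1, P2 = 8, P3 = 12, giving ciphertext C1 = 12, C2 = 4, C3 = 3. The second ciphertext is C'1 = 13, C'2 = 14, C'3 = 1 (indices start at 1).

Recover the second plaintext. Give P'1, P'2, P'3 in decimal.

P'1 = 0, P'2 = 2, P'3 = 14

In CTR with a reused counter, both messages share the same keystream S_i, so C_i ⊕ C'_i = P_i ⊕ P'_i and thus P'_i = P_i ⊕ C_i ⊕ C'_i.
P'1: 1 ⊕ 12 ⊕ 13 = 0.
P'2: 8 ⊕ 4 ⊕ 14 = 2.
P'3: 12 ⊕ 3 ⊕ 1 = 14.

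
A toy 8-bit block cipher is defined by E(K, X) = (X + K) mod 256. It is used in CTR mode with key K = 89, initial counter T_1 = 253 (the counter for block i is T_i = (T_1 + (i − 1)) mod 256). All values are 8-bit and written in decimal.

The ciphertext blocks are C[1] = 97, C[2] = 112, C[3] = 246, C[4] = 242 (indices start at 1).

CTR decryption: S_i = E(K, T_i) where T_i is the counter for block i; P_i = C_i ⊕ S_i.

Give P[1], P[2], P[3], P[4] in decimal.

P[1]: T = 253, S = E(K, T) = 86; 97 ⊕ 86 = 55.
P[2]: T = 254, S = E(K, T) = 87; 112 ⊕ 87 = 39.
P[3]: T = 255, S = E(K, T) = 88; 246 ⊕ 88 = 174.
P[4]: T = 0, S = E(K, T) = 89; 242 ⊕ 89 = 171.

P[1] = 55, P[2] = 39, P[3] = 174, P[4] = 171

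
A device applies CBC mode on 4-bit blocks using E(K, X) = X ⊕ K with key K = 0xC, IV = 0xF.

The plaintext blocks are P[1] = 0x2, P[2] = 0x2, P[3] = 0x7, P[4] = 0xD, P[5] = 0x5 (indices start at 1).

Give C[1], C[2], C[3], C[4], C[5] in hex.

CBC encryption: C_i = E(K, P_i ⊕ C_{i−1}), with C_{0} = IV.
C[1]: P[1] ⊕ 0xF = 0xD; E(K, 0xD) = 0x1.
C[2]: P[2] ⊕ 0x1 = 0x3; E(K, 0x3) = 0xF.
C[3]: P[3] ⊕ 0xF = 0x8; E(K, 0x8) = 0x4.
C[4]: P[4] ⊕ 0x4 = 0x9; E(K, 0x9) = 0x5.
C[5]: P[5] ⊕ 0x5 = 0x0; E(K, 0x0) = 0xC.

C[1] = 0x1, C[2] = 0xF, C[3] = 0x4, C[4] = 0x5, C[5] = 0xC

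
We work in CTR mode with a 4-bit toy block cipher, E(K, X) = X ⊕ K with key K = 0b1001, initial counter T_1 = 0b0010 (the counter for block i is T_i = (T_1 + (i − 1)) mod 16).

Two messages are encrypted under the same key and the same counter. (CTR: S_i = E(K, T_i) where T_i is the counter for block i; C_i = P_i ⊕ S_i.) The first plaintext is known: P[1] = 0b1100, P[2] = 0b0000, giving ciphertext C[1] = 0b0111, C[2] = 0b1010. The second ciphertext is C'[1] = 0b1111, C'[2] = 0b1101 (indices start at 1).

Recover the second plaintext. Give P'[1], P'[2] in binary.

In CTR with a reused counter, both messages share the same keystream S_i, so C_i ⊕ C'_i = P_i ⊕ P'_i and thus P'_i = P_i ⊕ C_i ⊕ C'_i.
P'[1]: 0b1100 ⊕ 0b0111 ⊕ 0b1111 = 0b0100.
P'[2]: 0b0000 ⊕ 0b1010 ⊕ 0b1101 = 0b0111.

P'[1] = 0b0100, P'[2] = 0b0111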